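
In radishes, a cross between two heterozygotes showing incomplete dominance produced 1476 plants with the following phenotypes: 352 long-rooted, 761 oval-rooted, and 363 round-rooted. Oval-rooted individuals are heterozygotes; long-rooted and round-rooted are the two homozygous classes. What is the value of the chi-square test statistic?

With incomplete dominance, a heterozygote × heterozygote cross gives a 1:2:1 phenotypic ratio.
Under the 1:2:1 hypothesis (Σ ratio = 4, N = 1476):
  long-rooted: 1476 × 1/4 = 369
  oval-rooted: 1476 × 2/4 = 738
  round-rooted: 1476 × 1/4 = 369
χ² = Σ (O − E)² / E
  long-rooted: (352 − 369)² / 369 = 0.7832
  oval-rooted: (761 − 738)² / 738 = 0.7168
  round-rooted: (363 − 369)² / 369 = 0.0976
χ² = 0.7832 + 0.7168 + 0.0976 = 1.5976 ≈ 1.598

1.598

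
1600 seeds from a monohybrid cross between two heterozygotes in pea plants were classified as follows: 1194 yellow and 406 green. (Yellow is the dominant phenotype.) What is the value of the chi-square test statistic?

0.120

For a monohybrid cross between heterozygotes with complete dominance, the expected phenotypic ratio is 3:1.
Total ratio parts = 4. Expected numbers out of 1600:
  yellow: 1600 × 3/4 = 1200
  green: 1600 × 1/4 = 400
χ² = Σ (O − E)² / E
  yellow: (1194 − 1200)² / 1200 = 0.0300
  green: (406 − 400)² / 400 = 0.0900
χ² = 0.0300 + 0.0900 = 0.120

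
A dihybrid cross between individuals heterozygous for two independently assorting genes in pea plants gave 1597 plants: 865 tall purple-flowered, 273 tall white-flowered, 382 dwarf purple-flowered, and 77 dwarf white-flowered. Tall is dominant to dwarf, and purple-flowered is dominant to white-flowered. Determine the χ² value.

A dihybrid F₂ with independent assortment and complete dominance at both loci gives a 9:3:3:1 phenotypic ratio.
Under the 9:3:3:1 hypothesis (Σ ratio = 16, N = 1597):
  tall purple-flowered: 1597 × 9/16 = 898.3125
  tall white-flowered: 1597 × 3/16 = 299.4375
  dwarf purple-flowered: 1597 × 3/16 = 299.4375
  dwarf white-flowered: 1597 × 1/16 = 99.8125
χ² = Σ (O − E)² / E
  tall purple-flowered: (865 − 898.3125)² / 898.3125 = 1.2353
  tall white-flowered: (273 − 299.4375)² / 299.4375 = 2.3342
  dwarf purple-flowered: (382 − 299.4375)² / 299.4375 = 22.7646
  dwarf white-flowered: (77 − 99.8125)² / 99.8125 = 5.2139
χ² = 1.2353 + 2.3342 + 22.7646 + 5.2139 = 31.548

31.548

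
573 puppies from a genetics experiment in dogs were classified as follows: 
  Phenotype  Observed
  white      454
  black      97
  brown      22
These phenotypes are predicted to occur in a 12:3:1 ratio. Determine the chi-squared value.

Under the 12:3:1 hypothesis (Σ ratio = 16, N = 573):
  white: 573 × 12/16 = 429.75
  black: 573 × 3/16 = 107.4375
  brown: 573 × 1/16 = 35.8125
χ² = Σ (O − E)² / E
  white: (454 − 429.75)² / 429.75 = 1.3684
  black: (97 − 107.4375)² / 107.4375 = 1.0140
  brown: (22 − 35.8125)² / 35.8125 = 5.3273
χ² = 1.3684 + 1.0140 + 5.3273 = 7.7097 ≈ 7.710

7.710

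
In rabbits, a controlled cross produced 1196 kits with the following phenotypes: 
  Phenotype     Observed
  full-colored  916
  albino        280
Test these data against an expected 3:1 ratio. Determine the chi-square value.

1.610

Under the 3:1 hypothesis (Σ ratio = 4, N = 1196):
  full-colored: 1196 × 3/4 = 897
  albino: 1196 × 1/4 = 299
χ² = Σ (O − E)² / E
  full-colored: (916 − 897)² / 897 = 0.4025
  albino: (280 − 299)² / 299 = 1.2074
χ² = 0.4025 + 1.2074 = 1.6099 ≈ 1.610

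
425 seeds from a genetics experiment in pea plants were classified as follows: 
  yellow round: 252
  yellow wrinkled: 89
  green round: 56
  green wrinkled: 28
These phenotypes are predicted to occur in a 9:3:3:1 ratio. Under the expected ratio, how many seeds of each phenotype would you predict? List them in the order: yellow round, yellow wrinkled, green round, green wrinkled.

Total ratio parts = 16. Expected numbers out of 425:
  yellow round: 425 × 9/16 = 239.0625
  yellow wrinkled: 425 × 3/16 = 79.6875
  green round: 425 × 3/16 = 79.6875
  green wrinkled: 425 × 1/16 = 26.5625

239.0625, 79.6875, 79.6875, 26.5625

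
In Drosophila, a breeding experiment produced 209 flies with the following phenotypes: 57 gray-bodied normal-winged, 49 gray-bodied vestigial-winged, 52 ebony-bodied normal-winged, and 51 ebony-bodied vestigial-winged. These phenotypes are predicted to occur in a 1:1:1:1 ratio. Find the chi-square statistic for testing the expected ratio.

Total ratio parts = 4. Expected numbers out of 209:
  gray-bodied normal-winged: 209 × 1/4 = 52.25
  gray-bodied vestigial-winged: 209 × 1/4 = 52.25
  ebony-bodied normal-winged: 209 × 1/4 = 52.25
  ebony-bodied vestigial-winged: 209 × 1/4 = 52.25
χ² = Σ (O − E)² / E
  gray-bodied normal-winged: (57 − 52.25)² / 52.25 = 0.4318
  gray-bodied vestigial-winged: (49 − 52.25)² / 52.25 = 0.2022
  ebony-bodied normal-winged: (52 − 52.25)² / 52.25 = 0.0012
  ebony-bodied vestigial-winged: (51 − 52.25)² / 52.25 = 0.0299
χ² = 0.4318 + 0.2022 + 0.0012 + 0.0299 = 0.6651 ≈ 0.665

0.665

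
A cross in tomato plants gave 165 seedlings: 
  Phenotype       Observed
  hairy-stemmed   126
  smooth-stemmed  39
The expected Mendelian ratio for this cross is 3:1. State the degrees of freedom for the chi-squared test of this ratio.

1

A goodness-of-fit test with 2 phenotype classes has df = 2 − 1 = 1.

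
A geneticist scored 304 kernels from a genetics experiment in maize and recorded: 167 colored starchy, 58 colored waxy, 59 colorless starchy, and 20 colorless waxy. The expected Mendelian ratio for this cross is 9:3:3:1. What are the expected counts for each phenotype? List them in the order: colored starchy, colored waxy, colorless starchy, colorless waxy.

171, 57, 57, 19

Under the 9:3:3:1 hypothesis (Σ ratio = 16, N = 304):
  colored starchy: 304 × 9/16 = 171
  colored waxy: 304 × 3/16 = 57
  colorless starchy: 304 × 3/16 = 57
  colorless waxy: 304 × 1/16 = 19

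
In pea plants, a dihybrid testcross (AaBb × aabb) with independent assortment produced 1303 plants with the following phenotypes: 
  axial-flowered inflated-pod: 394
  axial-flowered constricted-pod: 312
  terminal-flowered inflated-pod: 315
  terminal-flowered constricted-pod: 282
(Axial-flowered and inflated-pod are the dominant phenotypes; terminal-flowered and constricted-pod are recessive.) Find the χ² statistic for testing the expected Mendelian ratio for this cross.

21.111

A dihybrid testcross with independent assortment gives a 1:1:1:1 ratio.
The 1:1:1:1 ratio has 4 parts, so with N = 1303 the expected counts are:
  axial-flowered inflated-pod: 1303 × 1/4 = 325.75
  axial-flowered constricted-pod: 1303 × 1/4 = 325.75
  terminal-flowered inflated-pod: 1303 × 1/4 = 325.75
  terminal-flowered constricted-pod: 1303 × 1/4 = 325.75
χ² = Σ (O − E)² / E
  axial-flowered inflated-pod: (394 − 325.75)² / 325.75 = 14.2995
  axial-flowered constricted-pod: (312 − 325.75)² / 325.75 = 0.5804
  terminal-flowered inflated-pod: (315 − 325.75)² / 325.75 = 0.3548
  terminal-flowered constricted-pod: (282 − 325.75)² / 325.75 = 5.8759
χ² = 14.2995 + 0.5804 + 0.3548 + 5.8759 = 21.1106 ≈ 21.111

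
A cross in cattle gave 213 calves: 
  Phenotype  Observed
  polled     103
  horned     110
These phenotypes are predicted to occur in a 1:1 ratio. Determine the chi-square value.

Expected counts for N = 213 under a 1:1 ratio (total parts = 2):
  polled: 213 × 1/2 = 106.5
  horned: 213 × 1/2 = 106.5
χ² = Σ (O − E)² / E
  polled: (103 − 106.5)² / 106.5 = 0.1150
  horned: (110 − 106.5)² / 106.5 = 0.1150
χ² = 0.1150 + 0.1150 = 0.230

0.230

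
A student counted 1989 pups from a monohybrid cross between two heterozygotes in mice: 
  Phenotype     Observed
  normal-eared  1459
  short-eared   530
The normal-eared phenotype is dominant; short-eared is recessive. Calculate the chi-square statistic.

2.876

For a monohybrid cross between heterozygotes with complete dominance, the expected phenotypic ratio is 3:1.
Total ratio parts = 4. Expected numbers out of 1989:
  normal-eared: 1989 × 3/4 = 1491.75
  short-eared: 1989 × 1/4 = 497.25
χ² = Σ (O − E)² / E
  normal-eared: (1459 − 1491.75)² / 1491.75 = 0.7190
  short-eared: (530 − 497.25)² / 497.25 = 2.1570
χ² = 0.7190 + 2.1570 = 2.876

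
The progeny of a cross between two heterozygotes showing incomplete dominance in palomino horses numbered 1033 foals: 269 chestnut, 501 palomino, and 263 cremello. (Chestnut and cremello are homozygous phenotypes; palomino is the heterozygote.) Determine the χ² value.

1.000

With incomplete dominance, a heterozygote × heterozygote cross gives a 1:2:1 phenotypic ratio.
Total ratio parts = 4. Expected numbers out of 1033:
  chestnut: 1033 × 1/4 = 258.25
  palomino: 1033 × 2/4 = 516.5
  cremello: 1033 × 1/4 = 258.25
χ² = Σ (O − E)² / E
  chestnut: (269 − 258.25)² / 258.25 = 0.4475
  palomino: (501 − 516.5)² / 516.5 = 0.4652
  cremello: (263 − 258.25)² / 258.25 = 0.0874
χ² = 0.4475 + 0.4652 + 0.0874 = 1.0001 ≈ 1.000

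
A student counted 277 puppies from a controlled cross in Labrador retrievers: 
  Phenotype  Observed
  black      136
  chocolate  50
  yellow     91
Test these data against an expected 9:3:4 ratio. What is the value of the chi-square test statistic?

The 9:3:4 ratio has 16 parts, so with N = 277 the expected counts are:
  black: 277 × 9/16 = 155.8125
  chocolate: 277 × 3/16 = 51.9375
  yellow: 277 × 4/16 = 69.25
χ² = Σ (O − E)² / E
  black: (136 − 155.8125)² / 155.8125 = 2.5193
  chocolate: (50 − 51.9375)² / 51.9375 = 0.0723
  yellow: (91 − 69.25)² / 69.25 = 6.8312
χ² = 2.5193 + 0.0723 + 6.8312 = 9.4228 ≈ 9.423

9.423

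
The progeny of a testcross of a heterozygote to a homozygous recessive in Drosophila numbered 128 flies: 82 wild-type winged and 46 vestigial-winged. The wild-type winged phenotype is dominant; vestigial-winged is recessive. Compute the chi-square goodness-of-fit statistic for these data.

10.125

A testcross of a heterozygote (Aa × aa) gives a 1:1 phenotypic ratio.
Expected counts for N = 128 under a 1:1 ratio (total parts = 2):
  wild-type winged: 128 × 1/2 = 64
  vestigial-winged: 128 × 1/2 = 64
χ² = Σ (O − E)² / E
  wild-type winged: (82 − 64)² / 64 = 5.0625
  vestigial-winged: (46 − 64)² / 64 = 5.0625
χ² = 5.0625 + 5.0625 = 10.125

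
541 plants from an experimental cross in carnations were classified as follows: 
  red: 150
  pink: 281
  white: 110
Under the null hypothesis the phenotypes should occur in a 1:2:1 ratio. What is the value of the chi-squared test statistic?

Total ratio parts = 4. Expected numbers out of 541:
  red: 541 × 1/4 = 135.25
  pink: 541 × 2/4 = 270.5
  white: 541 × 1/4 = 135.25
χ² = Σ (O − E)² / E
  red: (150 − 135.25)² / 135.25 = 1.6086
  pink: (281 − 270.5)² / 270.5 = 0.4076
  white: (110 − 135.25)² / 135.25 = 4.7140
χ² = 1.6086 + 0.4076 + 4.7140 = 6.7302 ≈ 6.730

6.730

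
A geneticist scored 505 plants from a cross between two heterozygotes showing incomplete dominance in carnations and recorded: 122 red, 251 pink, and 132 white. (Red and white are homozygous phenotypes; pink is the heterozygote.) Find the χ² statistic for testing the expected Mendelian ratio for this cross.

0.414

With incomplete dominance, a heterozygote × heterozygote cross gives a 1:2:1 phenotypic ratio.
Total ratio parts = 4. Expected numbers out of 505:
  red: 505 × 1/4 = 126.25
  pink: 505 × 2/4 = 252.5
  white: 505 × 1/4 = 126.25
χ² = Σ (O − E)² / E
  red: (122 − 126.25)² / 126.25 = 0.1431
  pink: (251 − 252.5)² / 252.5 = 0.0089
  white: (132 − 126.25)² / 126.25 = 0.2619
χ² = 0.1431 + 0.0089 + 0.2619 = 0.4139 ≈ 0.414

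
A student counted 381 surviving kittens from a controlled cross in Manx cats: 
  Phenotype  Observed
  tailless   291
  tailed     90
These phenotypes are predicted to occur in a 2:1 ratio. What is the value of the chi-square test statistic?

16.169

Expected counts for N = 381 under a 2:1 ratio (total parts = 3):
  tailless: 381 × 2/3 = 254
  tailed: 381 × 1/3 = 127
χ² = Σ (O − E)² / E
  tailless: (291 − 254)² / 254 = 5.3898
  tailed: (90 − 127)² / 127 = 10.7795
χ² = 5.3898 + 10.7795 = 16.1693 ≈ 16.169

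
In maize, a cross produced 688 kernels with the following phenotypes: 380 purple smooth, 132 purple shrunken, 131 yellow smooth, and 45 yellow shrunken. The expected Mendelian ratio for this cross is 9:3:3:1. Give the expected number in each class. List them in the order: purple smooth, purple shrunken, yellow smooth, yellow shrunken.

387, 129, 129, 43

Expected counts for N = 688 under a 9:3:3:1 ratio (total parts = 16):
  purple smooth: 688 × 9/16 = 387
  purple shrunken: 688 × 3/16 = 129
  yellow smooth: 688 × 3/16 = 129
  yellow shrunken: 688 × 1/16 = 43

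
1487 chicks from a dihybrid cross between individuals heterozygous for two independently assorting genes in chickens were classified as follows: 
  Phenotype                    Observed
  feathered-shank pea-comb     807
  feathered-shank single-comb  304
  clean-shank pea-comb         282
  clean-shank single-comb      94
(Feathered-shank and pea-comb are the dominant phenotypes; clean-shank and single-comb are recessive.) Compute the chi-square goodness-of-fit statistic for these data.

A dihybrid F₂ with independent assortment and complete dominance at both loci gives a 9:3:3:1 phenotypic ratio.
Under the 9:3:3:1 hypothesis (Σ ratio = 16, N = 1487):
  feathered-shank pea-comb: 1487 × 9/16 = 836.4375
  feathered-shank single-comb: 1487 × 3/16 = 278.8125
  clean-shank pea-comb: 1487 × 3/16 = 278.8125
  clean-shank single-comb: 1487 × 1/16 = 92.9375
χ² = Σ (O − E)² / E
  feathered-shank pea-comb: (807 − 836.4375)² / 836.4375 = 1.0360
  feathered-shank single-comb: (304 − 278.8125)² / 278.8125 = 2.2754
  clean-shank pea-comb: (282 − 278.8125)² / 278.8125 = 0.0364
  clean-shank single-comb: (94 − 92.9375)² / 92.9375 = 0.0121
χ² = 1.0360 + 2.2754 + 0.0364 + 0.0121 = 3.3599 ≈ 3.360

3.360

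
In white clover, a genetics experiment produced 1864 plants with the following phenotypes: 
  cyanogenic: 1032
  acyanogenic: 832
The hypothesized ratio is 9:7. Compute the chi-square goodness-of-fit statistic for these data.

0.594

Under the 9:7 hypothesis (Σ ratio = 16, N = 1864):
  cyanogenic: 1864 × 9/16 = 1048.5
  acyanogenic: 1864 × 7/16 = 815.5
χ² = Σ (O − E)² / E
  cyanogenic: (1032 − 1048.5)² / 1048.5 = 0.2597
  acyanogenic: (832 − 815.5)² / 815.5 = 0.3338
χ² = 0.2597 + 0.3338 = 0.5935 ≈ 0.594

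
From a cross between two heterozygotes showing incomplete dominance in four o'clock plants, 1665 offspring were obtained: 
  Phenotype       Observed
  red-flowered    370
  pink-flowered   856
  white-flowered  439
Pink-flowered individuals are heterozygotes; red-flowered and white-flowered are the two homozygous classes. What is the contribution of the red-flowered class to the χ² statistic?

5.139

With incomplete dominance, a heterozygote × heterozygote cross gives a 1:2:1 phenotypic ratio.
Under the 1:2:1 hypothesis (Σ ratio = 4, N = 1665):
  red-flowered: 1665 × 1/4 = 416.25
  pink-flowered: 1665 × 2/4 = 832.5
  white-flowered: 1665 × 1/4 = 416.25
Contribution of red-flowered: (370 − 416.25)² / 416.25 = 5.1389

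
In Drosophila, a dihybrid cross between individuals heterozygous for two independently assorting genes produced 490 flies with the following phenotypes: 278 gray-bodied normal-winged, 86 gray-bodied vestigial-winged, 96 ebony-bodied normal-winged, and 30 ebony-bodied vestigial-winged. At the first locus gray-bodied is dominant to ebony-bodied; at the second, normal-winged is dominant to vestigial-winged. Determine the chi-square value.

A dihybrid F₂ with independent assortment and complete dominance at both loci gives a 9:3:3:1 phenotypic ratio.
Total ratio parts = 16. Expected numbers out of 490:
  gray-bodied normal-winged: 490 × 9/16 = 275.625
  gray-bodied vestigial-winged: 490 × 3/16 = 91.875
  ebony-bodied normal-winged: 490 × 3/16 = 91.875
  ebony-bodied vestigial-winged: 490 × 1/16 = 30.625
χ² = Σ (O − E)² / E
  gray-bodied normal-winged: (278 − 275.625)² / 275.625 = 0.0205
  gray-bodied vestigial-winged: (86 − 91.875)² / 91.875 = 0.3757
  ebony-bodied normal-winged: (96 − 91.875)² / 91.875 = 0.1852
  ebony-bodied vestigial-winged: (30 − 30.625)² / 30.625 = 0.0128
χ² = 0.0205 + 0.3757 + 0.1852 + 0.0128 = 0.5942 ≈ 0.594

0.594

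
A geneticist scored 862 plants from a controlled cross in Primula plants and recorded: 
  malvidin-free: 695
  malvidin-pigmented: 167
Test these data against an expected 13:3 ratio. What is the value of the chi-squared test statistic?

Expected counts for N = 862 under a 13:3 ratio (total parts = 16):
  malvidin-free: 862 × 13/16 = 700.375
  malvidin-pigmented: 862 × 3/16 = 161.625
χ² = Σ (O − E)² / E
  malvidin-free: (695 − 700.375)² / 700.375 = 0.0413
  malvidin-pigmented: (167 − 161.625)² / 161.625 = 0.1788
χ² = 0.0413 + 0.1788 = 0.2201 ≈ 0.220

0.220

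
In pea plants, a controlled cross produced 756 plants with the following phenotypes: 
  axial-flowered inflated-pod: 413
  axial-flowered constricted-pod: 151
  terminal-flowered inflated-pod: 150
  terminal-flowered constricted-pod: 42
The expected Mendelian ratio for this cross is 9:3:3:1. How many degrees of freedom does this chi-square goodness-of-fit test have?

A goodness-of-fit test with 4 phenotype classes has df = 4 − 1 = 3.

3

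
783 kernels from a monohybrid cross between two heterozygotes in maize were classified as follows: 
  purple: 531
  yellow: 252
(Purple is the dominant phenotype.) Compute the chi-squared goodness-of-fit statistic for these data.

For a monohybrid cross between heterozygotes with complete dominance, the expected phenotypic ratio is 3:1.
The 3:1 ratio has 4 parts, so with N = 783 the expected counts are:
  purple: 783 × 3/4 = 587.25
  yellow: 783 × 1/4 = 195.75
χ² = Σ (O − E)² / E
  purple: (531 − 587.25)² / 587.25 = 5.3879
  yellow: (252 − 195.75)² / 195.75 = 16.1638
χ² = 5.3879 + 16.1638 = 21.5517 ≈ 21.552

21.552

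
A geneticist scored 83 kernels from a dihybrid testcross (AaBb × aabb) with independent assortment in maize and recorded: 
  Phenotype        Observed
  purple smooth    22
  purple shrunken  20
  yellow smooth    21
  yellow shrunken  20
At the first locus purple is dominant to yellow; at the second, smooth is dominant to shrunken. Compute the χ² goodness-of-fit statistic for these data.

A dihybrid testcross with independent assortment gives a 1:1:1:1 ratio.
The 1:1:1:1 ratio has 4 parts, so with N = 83 the expected counts are:
  purple smooth: 83 × 1/4 = 20.75
  purple shrunken: 83 × 1/4 = 20.75
  yellow smooth: 83 × 1/4 = 20.75
  yellow shrunken: 83 × 1/4 = 20.75
χ² = Σ (O − E)² / E
  purple smooth: (22 − 20.75)² / 20.75 = 0.0753
  purple shrunken: (20 − 20.75)² / 20.75 = 0.0271
  yellow smooth: (21 − 20.75)² / 20.75 = 0.0030
  yellow shrunken: (20 − 20.75)² / 20.75 = 0.0271
χ² = 0.0753 + 0.0271 + 0.0030 + 0.0271 = 0.1325 ≈ 0.133

0.133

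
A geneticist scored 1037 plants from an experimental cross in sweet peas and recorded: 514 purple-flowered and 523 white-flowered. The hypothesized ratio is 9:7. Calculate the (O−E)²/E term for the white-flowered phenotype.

Total ratio parts = 16. Expected numbers out of 1037:
  purple-flowered: 1037 × 9/16 = 583.3125
  white-flowered: 1037 × 7/16 = 453.6875
Contribution of white-flowered: (523 − 453.6875)² / 453.6875 = 10.5893

10.589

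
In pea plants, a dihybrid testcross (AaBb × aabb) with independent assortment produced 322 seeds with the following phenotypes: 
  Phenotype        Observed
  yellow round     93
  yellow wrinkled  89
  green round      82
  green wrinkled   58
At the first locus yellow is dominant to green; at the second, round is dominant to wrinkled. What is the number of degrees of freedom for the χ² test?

3

A dihybrid testcross with independent assortment gives a 1:1:1:1 ratio.
A goodness-of-fit test with 4 phenotype classes has df = 4 − 1 = 3.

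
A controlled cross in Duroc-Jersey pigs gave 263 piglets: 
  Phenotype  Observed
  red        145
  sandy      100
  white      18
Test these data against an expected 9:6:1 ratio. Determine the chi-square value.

0.226

Total ratio parts = 16. Expected numbers out of 263:
  red: 263 × 9/16 = 147.9375
  sandy: 263 × 6/16 = 98.625
  white: 263 × 1/16 = 16.4375
χ² = Σ (O − E)² / E
  red: (145 − 147.9375)² / 147.9375 = 0.0583
  sandy: (100 − 98.625)² / 98.625 = 0.0192
  white: (18 − 16.4375)² / 16.4375 = 0.1485
χ² = 0.0583 + 0.0192 + 0.1485 = 0.226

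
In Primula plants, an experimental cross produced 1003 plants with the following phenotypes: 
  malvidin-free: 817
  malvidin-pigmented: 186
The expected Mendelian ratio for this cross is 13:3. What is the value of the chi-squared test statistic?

The 13:3 ratio has 16 parts, so with N = 1003 the expected counts are:
  malvidin-free: 1003 × 13/16 = 814.9375
  malvidin-pigmented: 1003 × 3/16 = 188.0625
χ² = Σ (O − E)² / E
  malvidin-free: (817 − 814.9375)² / 814.9375 = 0.0052
  malvidin-pigmented: (186 − 188.0625)² / 188.0625 = 0.0226
χ² = 0.0052 + 0.0226 = 0.0278 ≈ 0.028

0.028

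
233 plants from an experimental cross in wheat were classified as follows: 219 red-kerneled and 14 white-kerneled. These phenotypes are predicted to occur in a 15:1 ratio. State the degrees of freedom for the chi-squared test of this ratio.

1

A goodness-of-fit test with 2 phenotype classes has df = 2 − 1 = 1.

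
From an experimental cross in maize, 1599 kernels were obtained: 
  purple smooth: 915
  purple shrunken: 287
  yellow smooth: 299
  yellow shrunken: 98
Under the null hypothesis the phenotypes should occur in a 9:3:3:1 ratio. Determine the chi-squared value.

0.857

Total ratio parts = 16. Expected numbers out of 1599:
  purple smooth: 1599 × 9/16 = 899.4375
  purple shrunken: 1599 × 3/16 = 299.8125
  yellow smooth: 1599 × 3/16 = 299.8125
  yellow shrunken: 1599 × 1/16 = 99.9375
χ² = Σ (O − E)² / E
  purple smooth: (915 − 899.4375)² / 899.4375 = 0.2693
  purple shrunken: (287 − 299.8125)² / 299.8125 = 0.5475
  yellow smooth: (299 − 299.8125)² / 299.8125 = 0.0022
  yellow shrunken: (98 − 99.9375)² / 99.9375 = 0.0376
χ² = 0.2693 + 0.5475 + 0.0022 + 0.0376 = 0.8566 ≈ 0.857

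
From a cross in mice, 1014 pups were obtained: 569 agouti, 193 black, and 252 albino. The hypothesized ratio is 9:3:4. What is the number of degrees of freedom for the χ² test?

2

A goodness-of-fit test with 3 phenotype classes has df = 3 − 1 = 2.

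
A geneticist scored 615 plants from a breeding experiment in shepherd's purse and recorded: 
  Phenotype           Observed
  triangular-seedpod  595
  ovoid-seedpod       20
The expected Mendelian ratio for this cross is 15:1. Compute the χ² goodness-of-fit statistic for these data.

Total ratio parts = 16. Expected numbers out of 615:
  triangular-seedpod: 615 × 15/16 = 576.5625
  ovoid-seedpod: 615 × 1/16 = 38.4375
χ² = Σ (O − E)² / E
  triangular-seedpod: (595 − 576.5625)² / 576.5625 = 0.5896
  ovoid-seedpod: (20 − 38.4375)² / 38.4375 = 8.8440
χ² = 0.5896 + 8.8440 = 9.4336 ≈ 9.434

9.434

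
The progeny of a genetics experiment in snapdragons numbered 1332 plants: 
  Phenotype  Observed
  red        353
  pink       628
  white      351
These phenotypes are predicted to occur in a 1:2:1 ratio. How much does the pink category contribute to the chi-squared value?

Total ratio parts = 4. Expected numbers out of 1332:
  red: 1332 × 1/4 = 333
  pink: 1332 × 2/4 = 666
  white: 1332 × 1/4 = 333
Contribution of pink: (628 − 666)² / 666 = 2.1682

2.168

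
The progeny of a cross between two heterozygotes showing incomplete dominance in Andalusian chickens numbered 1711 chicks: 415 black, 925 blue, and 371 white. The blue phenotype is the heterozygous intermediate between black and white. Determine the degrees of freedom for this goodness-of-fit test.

2

With incomplete dominance, a heterozygote × heterozygote cross gives a 1:2:1 phenotypic ratio.
A goodness-of-fit test with 3 phenotype classes has df = 3 − 1 = 2.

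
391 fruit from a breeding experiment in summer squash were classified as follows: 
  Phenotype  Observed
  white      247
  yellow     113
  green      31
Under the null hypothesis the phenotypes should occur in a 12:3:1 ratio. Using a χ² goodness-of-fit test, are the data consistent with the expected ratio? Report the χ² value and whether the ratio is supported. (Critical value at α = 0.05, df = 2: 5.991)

Total ratio parts = 16. Expected numbers out of 391:
  white: 391 × 12/16 = 293.25
  yellow: 391 × 3/16 = 73.3125
  green: 391 × 1/16 = 24.4375
χ² = Σ (O − E)² / E
  white: (247 − 293.25)² / 293.25 = 7.2943
  yellow: (113 − 73.3125)² / 73.3125 = 21.4847
  green: (31 − 24.4375)² / 24.4375 = 1.7623
χ² = 7.2943 + 21.4847 + 1.7623 = 30.5413 ≈ 30.541
Degrees of freedom = 3 − 1 = 2; critical value at α = 0.05 is 5.991.
Since 30.541 > 5.991, we reject the null hypothesis — the data do not fit the 12:3:1 ratio.

30.541; not consistent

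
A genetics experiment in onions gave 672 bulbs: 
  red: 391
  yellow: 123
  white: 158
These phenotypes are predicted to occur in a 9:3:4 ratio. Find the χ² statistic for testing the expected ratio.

1.114

Expected counts for N = 672 under a 9:3:4 ratio (total parts = 16):
  red: 672 × 9/16 = 378
  yellow: 672 × 3/16 = 126
  white: 672 × 4/16 = 168
χ² = Σ (O − E)² / E
  red: (391 − 378)² / 378 = 0.4471
  yellow: (123 − 126)² / 126 = 0.0714
  white: (158 − 168)² / 168 = 0.5952
χ² = 0.4471 + 0.0714 + 0.5952 = 1.1137 ≈ 1.114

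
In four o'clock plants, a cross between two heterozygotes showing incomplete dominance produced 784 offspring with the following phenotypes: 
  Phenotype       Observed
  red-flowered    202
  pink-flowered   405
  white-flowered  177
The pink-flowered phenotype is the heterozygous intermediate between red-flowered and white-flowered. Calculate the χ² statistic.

2.457

With incomplete dominance, a heterozygote × heterozygote cross gives a 1:2:1 phenotypic ratio.
Under the 1:2:1 hypothesis (Σ ratio = 4, N = 784):
  red-flowered: 784 × 1/4 = 196
  pink-flowered: 784 × 2/4 = 392
  white-flowered: 784 × 1/4 = 196
χ² = Σ (O − E)² / E
  red-flowered: (202 − 196)² / 196 = 0.1837
  pink-flowered: (405 − 392)² / 392 = 0.4311
  white-flowered: (177 − 196)² / 196 = 1.8418
χ² = 0.1837 + 0.4311 + 1.8418 = 2.4566 ≈ 2.457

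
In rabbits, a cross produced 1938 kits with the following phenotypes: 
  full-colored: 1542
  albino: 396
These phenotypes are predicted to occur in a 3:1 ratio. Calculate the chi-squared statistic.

21.554

Expected counts for N = 1938 under a 3:1 ratio (total parts = 4):
  full-colored: 1938 × 3/4 = 1453.5
  albino: 1938 × 1/4 = 484.5
χ² = Σ (O − E)² / E
  full-colored: (1542 − 1453.5)² / 1453.5 = 5.3885
  albino: (396 − 484.5)² / 484.5 = 16.1656
χ² = 5.3885 + 16.1656 = 21.5541 ≈ 21.554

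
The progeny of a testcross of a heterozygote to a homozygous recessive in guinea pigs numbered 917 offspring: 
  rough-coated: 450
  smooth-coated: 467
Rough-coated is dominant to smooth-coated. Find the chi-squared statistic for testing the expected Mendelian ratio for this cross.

0.315

A testcross of a heterozygote (Aa × aa) gives a 1:1 phenotypic ratio.
The 1:1 ratio has 2 parts, so with N = 917 the expected counts are:
  rough-coated: 917 × 1/2 = 458.5
  smooth-coated: 917 × 1/2 = 458.5
χ² = Σ (O − E)² / E
  rough-coated: (450 − 458.5)² / 458.5 = 0.1576
  smooth-coated: (467 − 458.5)² / 458.5 = 0.1576
χ² = 0.1576 + 0.1576 = 0.3152 ≈ 0.315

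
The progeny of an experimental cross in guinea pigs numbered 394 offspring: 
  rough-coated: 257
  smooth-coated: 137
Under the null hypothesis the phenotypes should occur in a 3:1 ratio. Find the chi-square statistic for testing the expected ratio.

Under the 3:1 hypothesis (Σ ratio = 4, N = 394):
  rough-coated: 394 × 3/4 = 295.5
  smooth-coated: 394 × 1/4 = 98.5
χ² = Σ (O − E)² / E
  rough-coated: (257 − 295.5)² / 295.5 = 5.0161
  smooth-coated: (137 − 98.5)² / 98.5 = 15.0482
χ² = 5.0161 + 15.0482 = 20.0643 ≈ 20.064

20.064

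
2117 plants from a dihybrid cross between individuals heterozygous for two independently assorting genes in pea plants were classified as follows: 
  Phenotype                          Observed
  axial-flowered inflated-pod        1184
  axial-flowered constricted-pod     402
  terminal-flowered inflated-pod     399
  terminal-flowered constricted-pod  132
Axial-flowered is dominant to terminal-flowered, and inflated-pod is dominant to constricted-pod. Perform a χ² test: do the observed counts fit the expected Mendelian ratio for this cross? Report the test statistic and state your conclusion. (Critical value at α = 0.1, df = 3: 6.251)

A dihybrid F₂ with independent assortment and complete dominance at both loci gives a 9:3:3:1 phenotypic ratio.
The 9:3:3:1 ratio has 16 parts, so with N = 2117 the expected counts are:
  axial-flowered inflated-pod: 2117 × 9/16 = 1190.8125
  axial-flowered constricted-pod: 2117 × 3/16 = 396.9375
  terminal-flowered inflated-pod: 2117 × 3/16 = 396.9375
  terminal-flowered constricted-pod: 2117 × 1/16 = 132.3125
χ² = Σ (O − E)² / E
  axial-flowered inflated-pod: (1184 − 1190.8125)² / 1190.8125 = 0.0390
  axial-flowered constricted-pod: (402 − 396.9375)² / 396.9375 = 0.0646
  terminal-flowered inflated-pod: (399 − 396.9375)² / 396.9375 = 0.0107
  terminal-flowered constricted-pod: (132 − 132.3125)² / 132.3125 = 0.0007
χ² = 0.0390 + 0.0646 + 0.0107 + 0.0007 = 0.115
Degrees of freedom = 4 − 1 = 3; critical value at α = 0.1 is 6.251.
Since 0.115 < 6.251, we fail to reject the null hypothesis — the data are consistent with the 9:3:3:1 ratio.

0.115; consistent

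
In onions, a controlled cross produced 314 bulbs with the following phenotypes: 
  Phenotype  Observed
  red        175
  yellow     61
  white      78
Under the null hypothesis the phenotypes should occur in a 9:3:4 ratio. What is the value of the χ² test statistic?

The 9:3:4 ratio has 16 parts, so with N = 314 the expected counts are:
  red: 314 × 9/16 = 176.625
  yellow: 314 × 3/16 = 58.875
  white: 314 × 4/16 = 78.5
χ² = Σ (O − E)² / E
  red: (175 − 176.625)² / 176.625 = 0.0150
  yellow: (61 − 58.875)² / 58.875 = 0.0767
  white: (78 − 78.5)² / 78.5 = 0.0032
χ² = 0.0150 + 0.0767 + 0.0032 = 0.0949 ≈ 0.095

0.095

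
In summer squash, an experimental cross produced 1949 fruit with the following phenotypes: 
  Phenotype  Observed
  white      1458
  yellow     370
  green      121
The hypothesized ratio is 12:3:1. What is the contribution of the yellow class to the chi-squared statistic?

Under the 12:3:1 hypothesis (Σ ratio = 16, N = 1949):
  white: 1949 × 12/16 = 1461.75
  yellow: 1949 × 3/16 = 365.4375
  green: 1949 × 1/16 = 121.8125
Contribution of yellow: (370 − 365.4375)² / 365.4375 = 0.0570

0.057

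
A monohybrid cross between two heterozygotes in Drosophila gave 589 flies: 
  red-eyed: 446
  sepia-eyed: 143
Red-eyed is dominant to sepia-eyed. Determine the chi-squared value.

For a monohybrid cross between heterozygotes with complete dominance, the expected phenotypic ratio is 3:1.
Total ratio parts = 4. Expected numbers out of 589:
  red-eyed: 589 × 3/4 = 441.75
  sepia-eyed: 589 × 1/4 = 147.25
χ² = Σ (O − E)² / E
  red-eyed: (446 − 441.75)² / 441.75 = 0.0409
  sepia-eyed: (143 − 147.25)² / 147.25 = 0.1227
χ² = 0.0409 + 0.1227 = 0.1636 ≈ 0.164

0.164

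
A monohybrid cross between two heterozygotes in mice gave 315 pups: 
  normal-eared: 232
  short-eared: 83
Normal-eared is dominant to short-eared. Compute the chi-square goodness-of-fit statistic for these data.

0.306

For a monohybrid cross between heterozygotes with complete dominance, the expected phenotypic ratio is 3:1.
Under the 3:1 hypothesis (Σ ratio = 4, N = 315):
  normal-eared: 315 × 3/4 = 236.25
  short-eared: 315 × 1/4 = 78.75
χ² = Σ (O − E)² / E
  normal-eared: (232 − 236.25)² / 236.25 = 0.0765
  short-eared: (83 − 78.75)² / 78.75 = 0.2294
χ² = 0.0765 + 0.2294 = 0.3059 ≈ 0.306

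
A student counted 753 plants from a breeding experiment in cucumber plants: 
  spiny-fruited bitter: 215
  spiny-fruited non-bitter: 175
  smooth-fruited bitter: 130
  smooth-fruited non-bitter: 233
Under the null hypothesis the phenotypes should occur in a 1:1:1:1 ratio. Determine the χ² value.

Under the 1:1:1:1 hypothesis (Σ ratio = 4, N = 753):
  spiny-fruited bitter: 753 × 1/4 = 188.25
  spiny-fruited non-bitter: 753 × 1/4 = 188.25
  smooth-fruited bitter: 753 × 1/4 = 188.25
  smooth-fruited non-bitter: 753 × 1/4 = 188.25
χ² = Σ (O − E)² / E
  spiny-fruited bitter: (215 − 188.25)² / 188.25 = 3.8011
  spiny-fruited non-bitter: (175 − 188.25)² / 188.25 = 0.9326
  smooth-fruited bitter: (130 − 188.25)² / 188.25 = 18.0242
  smooth-fruited non-bitter: (233 − 188.25)² / 188.25 = 10.6378
χ² = 3.8011 + 0.9326 + 18.0242 + 10.6378 = 33.3957 ≈ 33.396

33.396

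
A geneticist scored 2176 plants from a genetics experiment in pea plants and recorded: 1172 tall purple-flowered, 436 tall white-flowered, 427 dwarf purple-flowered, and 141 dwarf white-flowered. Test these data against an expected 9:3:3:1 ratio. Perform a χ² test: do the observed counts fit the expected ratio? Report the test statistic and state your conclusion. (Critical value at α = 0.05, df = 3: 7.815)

Under the 9:3:3:1 hypothesis (Σ ratio = 16, N = 2176):
  tall purple-flowered: 2176 × 9/16 = 1224
  tall white-flowered: 2176 × 3/16 = 408
  dwarf purple-flowered: 2176 × 3/16 = 408
  dwarf white-flowered: 2176 × 1/16 = 136
χ² = Σ (O − E)² / E
  tall purple-flowered: (1172 − 1224)² / 1224 = 2.2092
  tall white-flowered: (436 − 408)² / 408 = 1.9216
  dwarf purple-flowered: (427 − 408)² / 408 = 0.8848
  dwarf white-flowered: (141 − 136)² / 136 = 0.1838
χ² = 2.2092 + 1.9216 + 0.8848 + 0.1838 = 5.1994 ≈ 5.199
Degrees of freedom = 4 − 1 = 3; critical value at α = 0.05 is 7.815.
Since 5.199 < 7.815, we fail to reject the null hypothesis — the data are consistent with the 9:3:3:1 ratio.

5.199; consistent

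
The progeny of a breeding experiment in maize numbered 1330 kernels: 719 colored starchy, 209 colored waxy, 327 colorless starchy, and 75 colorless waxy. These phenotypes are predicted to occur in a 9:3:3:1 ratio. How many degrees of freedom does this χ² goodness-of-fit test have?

A goodness-of-fit test with 4 phenotype classes has df = 4 − 1 = 3.

3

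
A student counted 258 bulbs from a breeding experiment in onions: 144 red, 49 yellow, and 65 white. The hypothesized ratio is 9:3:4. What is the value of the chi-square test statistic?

0.021

Expected counts for N = 258 under a 9:3:4 ratio (total parts = 16):
  red: 258 × 9/16 = 145.125
  yellow: 258 × 3/16 = 48.375
  white: 258 × 4/16 = 64.5
χ² = Σ (O − E)² / E
  red: (144 − 145.125)² / 145.125 = 0.0087
  yellow: (49 − 48.375)² / 48.375 = 0.0081
  white: (65 − 64.5)² / 64.5 = 0.0039
χ² = 0.0087 + 0.0081 + 0.0039 = 0.0207 ≈ 0.021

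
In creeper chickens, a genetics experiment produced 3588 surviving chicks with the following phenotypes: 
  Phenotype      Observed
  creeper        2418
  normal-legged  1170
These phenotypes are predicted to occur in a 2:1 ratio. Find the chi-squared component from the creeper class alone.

Under the 2:1 hypothesis (Σ ratio = 3, N = 3588):
  creeper: 3588 × 2/3 = 2392
  normal-legged: 3588 × 1/3 = 1196
Contribution of creeper: (2418 − 2392)² / 2392 = 0.2826

0.283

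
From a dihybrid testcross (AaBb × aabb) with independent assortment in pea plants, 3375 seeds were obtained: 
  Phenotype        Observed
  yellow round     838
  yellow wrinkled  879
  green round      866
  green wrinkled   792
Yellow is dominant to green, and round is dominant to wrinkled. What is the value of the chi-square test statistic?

5.273

A dihybrid testcross with independent assortment gives a 1:1:1:1 ratio.
Expected counts for N = 3375 under a 1:1:1:1 ratio (total parts = 4):
  yellow round: 3375 × 1/4 = 843.75
  yellow wrinkled: 3375 × 1/4 = 843.75
  green round: 3375 × 1/4 = 843.75
  green wrinkled: 3375 × 1/4 = 843.75
χ² = Σ (O − E)² / E
  yellow round: (838 − 843.75)² / 843.75 = 0.0392
  yellow wrinkled: (879 − 843.75)² / 843.75 = 1.4727
  green round: (866 − 843.75)² / 843.75 = 0.5867
  green wrinkled: (792 − 843.75)² / 843.75 = 3.1740
χ² = 0.0392 + 1.4727 + 0.5867 + 3.1740 = 5.2726 ≈ 5.273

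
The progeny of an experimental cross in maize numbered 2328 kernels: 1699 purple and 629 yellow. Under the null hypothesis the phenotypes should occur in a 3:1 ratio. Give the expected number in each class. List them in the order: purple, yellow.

The 3:1 ratio has 4 parts, so with N = 2328 the expected counts are:
  purple: 2328 × 3/4 = 1746
  yellow: 2328 × 1/4 = 582

1746, 582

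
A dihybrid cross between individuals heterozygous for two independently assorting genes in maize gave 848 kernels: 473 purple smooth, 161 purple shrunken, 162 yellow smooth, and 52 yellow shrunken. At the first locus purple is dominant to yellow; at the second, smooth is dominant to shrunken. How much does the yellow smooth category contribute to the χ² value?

0.057

A dihybrid F₂ with independent assortment and complete dominance at both loci gives a 9:3:3:1 phenotypic ratio.
Total ratio parts = 16. Expected numbers out of 848:
  purple smooth: 848 × 9/16 = 477
  purple shrunken: 848 × 3/16 = 159
  yellow smooth: 848 × 3/16 = 159
  yellow shrunken: 848 × 1/16 = 53
Contribution of yellow smooth: (162 − 159)² / 159 = 0.0566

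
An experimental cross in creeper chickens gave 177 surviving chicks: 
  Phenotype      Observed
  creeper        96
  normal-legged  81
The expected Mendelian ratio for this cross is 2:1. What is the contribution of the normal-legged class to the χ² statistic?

Under the 2:1 hypothesis (Σ ratio = 3, N = 177):
  creeper: 177 × 2/3 = 118
  normal-legged: 177 × 1/3 = 59
Contribution of normal-legged: (81 − 59)² / 59 = 8.2034

8.203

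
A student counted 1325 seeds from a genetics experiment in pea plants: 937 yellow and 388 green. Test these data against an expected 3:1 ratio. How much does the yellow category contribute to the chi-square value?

3.241

The 3:1 ratio has 4 parts, so with N = 1325 the expected counts are:
  yellow: 1325 × 3/4 = 993.75
  green: 1325 × 1/4 = 331.25
Contribution of yellow: (937 − 993.75)² / 993.75 = 3.2408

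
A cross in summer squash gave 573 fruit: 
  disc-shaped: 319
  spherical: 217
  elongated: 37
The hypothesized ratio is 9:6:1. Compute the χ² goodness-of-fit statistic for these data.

Expected counts for N = 573 under a 9:6:1 ratio (total parts = 16):
  disc-shaped: 573 × 9/16 = 322.3125
  spherical: 573 × 6/16 = 214.875
  elongated: 573 × 1/16 = 35.8125
χ² = Σ (O − E)² / E
  disc-shaped: (319 − 322.3125)² / 322.3125 = 0.0340
  spherical: (217 − 214.875)² / 214.875 = 0.0210
  elongated: (37 − 35.8125)² / 35.8125 = 0.0394
χ² = 0.0340 + 0.0210 + 0.0394 = 0.0944 ≈ 0.094

0.094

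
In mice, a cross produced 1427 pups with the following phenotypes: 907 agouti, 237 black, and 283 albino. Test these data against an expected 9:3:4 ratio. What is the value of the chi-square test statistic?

32.293

Expected counts for N = 1427 under a 9:3:4 ratio (total parts = 16):
  agouti: 1427 × 9/16 = 802.6875
  black: 1427 × 3/16 = 267.5625
  albino: 1427 × 4/16 = 356.75
χ² = Σ (O − E)² / E
  agouti: (907 − 802.6875)² / 802.6875 = 13.5558
  black: (237 − 267.5625)² / 267.5625 = 3.4910
  albino: (283 − 356.75)² / 356.75 = 15.2461
χ² = 13.5558 + 3.4910 + 15.2461 = 32.2929 ≈ 32.293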